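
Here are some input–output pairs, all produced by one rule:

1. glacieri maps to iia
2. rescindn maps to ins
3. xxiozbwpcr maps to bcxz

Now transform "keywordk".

oky

The rule is to swap the front and back halves of the string, then keep one character in every 3, starting at position 1 (positions 1st, 4th, 7th, ...).
Working it through for "keywordk": intermediate "ordkkeyw", final "oky".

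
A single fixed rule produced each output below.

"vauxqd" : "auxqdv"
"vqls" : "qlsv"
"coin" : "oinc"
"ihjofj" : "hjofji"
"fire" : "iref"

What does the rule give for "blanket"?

lanketb

In each case the input is transformed by: move the first character to the end.
For "blanket" the result is "lanketb".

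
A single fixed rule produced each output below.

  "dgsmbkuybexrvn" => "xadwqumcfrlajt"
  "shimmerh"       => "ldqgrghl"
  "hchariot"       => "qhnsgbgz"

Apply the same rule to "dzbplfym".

Rule — shift every letter 1 place backward in the alphabet (wrapping around), then swap the front and back halves of the string.
So "dzbplfym" becomes "kexlcyao".
(Check on "dgsmbkuybexrvn": → "cfrlajtxadwqum" → "xadwqumcfrlajt" ✓)

kexlcyao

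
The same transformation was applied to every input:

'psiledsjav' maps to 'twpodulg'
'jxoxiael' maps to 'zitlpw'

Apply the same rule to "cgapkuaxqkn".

lavflibvy

The pattern: delete the first 2 characters, then shift every letter 11 places forward in the alphabet (wrapping around).
For "cgapkuaxqkn", step one produces "apkuaxqkn"; step two turns that into "lavflibvy".
(Check on "psiledsjav": → "iledsjav" → "twpodulg" ✓)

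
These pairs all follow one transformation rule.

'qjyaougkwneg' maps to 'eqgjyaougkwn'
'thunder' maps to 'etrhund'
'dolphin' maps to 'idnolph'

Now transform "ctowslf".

The transformation: swap the first and last characters, then move the last 2 characters to the front (rotate right by 2).
Applying that to "ctowslf" gives "lcftows".

lcftows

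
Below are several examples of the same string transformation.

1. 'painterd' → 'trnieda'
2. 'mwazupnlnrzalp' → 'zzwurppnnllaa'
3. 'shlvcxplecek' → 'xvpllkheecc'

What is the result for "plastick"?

tslkica

The pattern: delete the first character, then sort the characters into reverse alphabetical order.
On "plastick": the first step gives "lastick", and the second then gives "tslkica".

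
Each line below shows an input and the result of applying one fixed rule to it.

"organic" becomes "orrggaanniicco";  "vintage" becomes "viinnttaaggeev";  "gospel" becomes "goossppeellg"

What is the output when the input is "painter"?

In each case the input is transformed by: double every character, then move the first character to the end.
Applying both steps to "painter": "ppaaiinntteerr", then "paaiinntteerrp".

paaiinntteerrp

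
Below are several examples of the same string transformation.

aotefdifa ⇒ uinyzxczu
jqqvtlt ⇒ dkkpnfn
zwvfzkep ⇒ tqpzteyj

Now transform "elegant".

yfyauhn

The rule is to shift every letter 6 places backward in the alphabet (wrapping around).
Doing the same to "elegant": "yfyauhn".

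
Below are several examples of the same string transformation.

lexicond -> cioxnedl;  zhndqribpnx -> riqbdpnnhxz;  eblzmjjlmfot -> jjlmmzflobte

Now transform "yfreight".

iegrhfty

Each output is the input with this applied: take characters alternately from the front and the back (1st, last, 2nd, 2nd-last, ...), then reverse the string.
"yfreight" → "ytfhrgei" → "iegrhfty".
(Check on "zhndqribpnx": → "zxhnnpdbqir" → "riqbdpnnhxz" ✓)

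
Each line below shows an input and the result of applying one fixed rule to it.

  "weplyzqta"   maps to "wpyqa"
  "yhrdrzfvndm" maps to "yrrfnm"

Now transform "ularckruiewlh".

uacriwh

The transformation: keep every other character starting from the first (positions 1st, 3rd, 5th, ...).
So "ularckruiewlh" becomes "uacriwh".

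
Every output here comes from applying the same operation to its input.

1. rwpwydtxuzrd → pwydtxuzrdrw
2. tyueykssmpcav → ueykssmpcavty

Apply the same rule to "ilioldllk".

Rule — move the first 2 characters to the end (rotate left by 2).
Doing the same to "ilioldllk": "ioldllkil".

ioldllkil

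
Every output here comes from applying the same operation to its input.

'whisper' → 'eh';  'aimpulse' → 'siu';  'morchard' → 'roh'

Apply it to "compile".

What's happening: move the last 3 characters to the front (rotate right by 3), then keep one character in every 3, starting at position 2 (positions 2nd, 5th, 8th, ...).
Working it through for "compile": intermediate "ilecomp", final "lo".

lo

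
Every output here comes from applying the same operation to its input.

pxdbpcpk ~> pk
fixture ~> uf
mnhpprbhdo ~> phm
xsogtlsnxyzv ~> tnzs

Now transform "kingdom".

dk

Looking at the pairs, the operation is to move the first 2 characters to the end (rotate left by 2), then keep one character in every 3, starting at position 3 (positions 3rd, 6th, 9th, ...).
Applying both steps to "kingdom": "ngdomki", then "dk".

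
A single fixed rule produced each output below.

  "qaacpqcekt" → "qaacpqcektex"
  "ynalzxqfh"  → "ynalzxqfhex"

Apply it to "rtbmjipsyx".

rtbmjipsyxex

The pattern: append "ex".
"rtbmjipsyx" → "rtbmjipsyxex".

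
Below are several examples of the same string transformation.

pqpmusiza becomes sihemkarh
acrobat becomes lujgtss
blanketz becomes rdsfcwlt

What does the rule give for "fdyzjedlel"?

The pattern: shift every letter 8 places backward in the alphabet (wrapping around), then swap the first and last characters.
On "fdyzjedlel" that produces "dvqrbwvdwx".

dvqrbwvdwx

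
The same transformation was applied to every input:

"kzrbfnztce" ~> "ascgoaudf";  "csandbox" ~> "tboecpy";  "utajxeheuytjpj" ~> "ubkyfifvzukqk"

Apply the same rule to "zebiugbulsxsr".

fcjvhcvmtyts

Looking at the pairs, the operation is to shift every letter 1 place forward in the alphabet (wrapping around), then delete the first character.
On "zebiugbulsxsr" that produces "fcjvhcvmtyts".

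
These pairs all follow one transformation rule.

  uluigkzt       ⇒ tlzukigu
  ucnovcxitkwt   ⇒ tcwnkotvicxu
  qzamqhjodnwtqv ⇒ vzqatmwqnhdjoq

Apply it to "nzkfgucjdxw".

wzxkdfjgcun

The rule is to take characters alternately from the front and the back (1st, last, 2nd, 2nd-last, ...), then move the first character to the end.
Starting from "nzkfgucjdxw": after the first operation, "nwzxkdfjgcu"; after the second, "wzxkdfjgcun".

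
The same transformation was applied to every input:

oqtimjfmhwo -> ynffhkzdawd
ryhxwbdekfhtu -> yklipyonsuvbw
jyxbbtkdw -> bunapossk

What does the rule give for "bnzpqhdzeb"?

qvsseqghyu

What's happening: move the last 3 characters to the front (rotate right by 3), then shift every letter 9 places backward in the alphabet (wrapping around).
For "bnzpqhdzeb", step one produces "zebbnzpqhd"; step two turns that into "qvsseqghyu".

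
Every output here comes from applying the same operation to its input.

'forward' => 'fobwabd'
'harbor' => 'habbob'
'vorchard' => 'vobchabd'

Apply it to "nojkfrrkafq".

In each case the input is transformed by: replace every "r" with "b".
So "nojkfrrkafq" becomes "nojkfbbkafq".

nojkfbbkafq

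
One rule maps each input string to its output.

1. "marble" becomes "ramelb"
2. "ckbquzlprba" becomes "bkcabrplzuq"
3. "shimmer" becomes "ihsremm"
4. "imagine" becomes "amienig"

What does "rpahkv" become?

The pattern: reverse the string, then move the last 3 characters to the front (rotate right by 3).
For "rpahkv" the result is "aprvkh".
(Check on "ckbquzlprba": → "abrplzuqbkc" → "bkcabrplzuq" ✓)

aprvkh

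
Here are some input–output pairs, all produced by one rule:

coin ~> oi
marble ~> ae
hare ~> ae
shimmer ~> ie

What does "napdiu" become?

Looking at the pairs, the operation is to keep only the vowels.
Applying that to "napdiu" gives "aiu".

aiu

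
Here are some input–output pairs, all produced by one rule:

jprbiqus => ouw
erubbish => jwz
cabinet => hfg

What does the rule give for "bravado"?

gwf

Looking at the pairs, the operation is to shift every letter 5 places forward in the alphabet (wrapping around), then keep only the first 3 characters.
Applying both steps to "bravado": "gwfafit", then "gwf".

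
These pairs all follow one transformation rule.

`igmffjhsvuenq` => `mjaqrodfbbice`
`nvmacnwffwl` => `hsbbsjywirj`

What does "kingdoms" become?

What's happening: reverse the string, then shift every letter 4 places backward in the alphabet (wrapping around).
For "kingdoms", step one produces "smodgnik"; step two turns that into "oikzcjeg".

oikzcjeg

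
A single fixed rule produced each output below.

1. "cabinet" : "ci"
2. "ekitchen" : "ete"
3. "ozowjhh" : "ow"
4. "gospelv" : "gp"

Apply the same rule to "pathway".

The rule is to move the last character to the front, then keep one character in every 3, starting at position 2 (positions 2nd, 5th, 8th, ...).
Working it through for "pathway": intermediate "ypathwa", final "ph".

ph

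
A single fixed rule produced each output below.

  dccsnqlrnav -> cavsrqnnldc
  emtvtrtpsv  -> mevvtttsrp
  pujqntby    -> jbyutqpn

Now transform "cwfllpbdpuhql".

Rule — sort the characters into reverse alphabetical order, then move the last 2 characters to the front (rotate right by 2).
Applying both steps to "cwfllpbdpuhql": "wuqpplllhfdcb", then "cbwuqpplllhfd".

cbwuqpplllhfd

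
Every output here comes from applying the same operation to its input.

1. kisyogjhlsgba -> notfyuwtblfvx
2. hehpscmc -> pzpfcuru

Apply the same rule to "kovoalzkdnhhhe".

ruuuaqxmynbibx

Each output is the input with this applied: shift every letter 13 places forward in the alphabet (wrapping around) — i.e. ROT13, then reverse the string.
"kovoalzkdnhhhe" → "xbibnymxqauuur" → "ruuuaqxmynbibx".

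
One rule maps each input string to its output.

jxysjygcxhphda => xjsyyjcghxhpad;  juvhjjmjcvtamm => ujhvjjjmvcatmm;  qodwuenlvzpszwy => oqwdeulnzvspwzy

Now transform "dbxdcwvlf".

bddxwclvf

The pattern: swap each adjacent pair of characters (1↔2, 3↔4, ...).
For "dbxdcwvlf" the result is "bddxwclvf".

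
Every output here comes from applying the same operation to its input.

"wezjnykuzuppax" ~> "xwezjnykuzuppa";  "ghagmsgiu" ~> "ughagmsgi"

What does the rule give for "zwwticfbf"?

The transformation: move the last character to the front.
Applying that to "zwwticfbf" gives "fzwwticfb".

fzwwticfb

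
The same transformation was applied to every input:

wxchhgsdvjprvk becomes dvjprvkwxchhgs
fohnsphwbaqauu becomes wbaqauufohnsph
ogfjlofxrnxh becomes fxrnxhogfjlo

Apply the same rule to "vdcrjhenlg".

henlgvdcrj

The rule is to swap the front and back halves of the string.
"vdcrjhenlg" → "henlgvdcrj".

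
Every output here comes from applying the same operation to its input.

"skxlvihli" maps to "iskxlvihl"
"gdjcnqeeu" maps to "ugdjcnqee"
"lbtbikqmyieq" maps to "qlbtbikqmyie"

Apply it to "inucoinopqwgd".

dinucoinopqwg

In each case the input is transformed by: move the last character to the front.
Doing the same to "inucoinopqwgd": "dinucoinopqwg".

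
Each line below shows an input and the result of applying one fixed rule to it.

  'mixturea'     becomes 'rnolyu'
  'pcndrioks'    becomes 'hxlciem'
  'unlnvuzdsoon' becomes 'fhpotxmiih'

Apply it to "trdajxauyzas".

xudruostum

Rule — delete the first 2 characters, then shift every letter 6 places backward in the alphabet (wrapping around).
Working it through for "trdajxauyzas": intermediate "dajxauyzas", final "xudruostum".
(Check on "unlnvuzdsoon": → "lnvuzdsoon" → "fhpotxmiih" ✓)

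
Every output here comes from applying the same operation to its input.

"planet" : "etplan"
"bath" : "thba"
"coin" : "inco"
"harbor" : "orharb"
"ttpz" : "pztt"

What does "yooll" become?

The rule is to move the last 2 characters to the front (rotate right by 2).
Applying that to "yooll" gives "llyoo".

llyoo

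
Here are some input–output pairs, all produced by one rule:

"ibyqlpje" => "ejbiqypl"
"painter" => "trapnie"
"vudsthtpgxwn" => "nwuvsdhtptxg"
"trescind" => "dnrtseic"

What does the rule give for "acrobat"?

btcaora

Rule — swap each adjacent pair of characters (1↔2, 3↔4, ...), then move the last 2 characters to the front (rotate right by 2).
Applying both steps to "acrobat": "caorabt", then "btcaora".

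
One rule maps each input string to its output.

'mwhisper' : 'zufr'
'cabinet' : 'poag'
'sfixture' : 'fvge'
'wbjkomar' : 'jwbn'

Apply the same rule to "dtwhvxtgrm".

qjige

The rule is to shift every letter 13 places forward in the alphabet (wrapping around) — i.e. ROT13, then keep every other character starting from the first (positions 1st, 3rd, 5th, ...).
On "dtwhvxtgrm": the first step gives "qgjuikgtez", and the second then gives "qjige".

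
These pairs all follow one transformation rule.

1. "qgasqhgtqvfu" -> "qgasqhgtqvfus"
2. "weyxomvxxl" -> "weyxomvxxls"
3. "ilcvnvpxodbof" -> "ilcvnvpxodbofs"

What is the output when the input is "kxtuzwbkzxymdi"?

kxtuzwbkzxymdis

Rule — append "s".
For "kxtuzwbkzxymdi" the result is "kxtuzwbkzxymdis".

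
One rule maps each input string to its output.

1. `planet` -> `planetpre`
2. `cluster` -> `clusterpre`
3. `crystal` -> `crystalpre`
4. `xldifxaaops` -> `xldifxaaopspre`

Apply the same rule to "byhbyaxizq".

Rule — append "pre".
On "byhbyaxizq" that produces "byhbyaxizqpre".

byhbyaxizqpre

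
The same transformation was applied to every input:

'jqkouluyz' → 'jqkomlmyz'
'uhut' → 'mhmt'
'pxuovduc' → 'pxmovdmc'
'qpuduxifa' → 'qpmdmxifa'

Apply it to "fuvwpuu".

The transformation: replace every "u" with "m".
"fuvwpuu" → "fmvwpmm".

fmvwpmm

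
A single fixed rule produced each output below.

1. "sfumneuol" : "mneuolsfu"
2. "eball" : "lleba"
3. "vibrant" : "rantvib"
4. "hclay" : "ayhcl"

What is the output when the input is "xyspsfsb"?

Rule — move the first 3 characters to the end (rotate left by 3).
For "xyspsfsb" the result is "psfsbxys".

psfsbxys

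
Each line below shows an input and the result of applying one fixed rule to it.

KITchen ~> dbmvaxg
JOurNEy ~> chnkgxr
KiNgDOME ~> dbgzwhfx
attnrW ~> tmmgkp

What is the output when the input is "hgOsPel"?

azhlixe

Each output is the input with this applied: shift every letter 7 places backward in the alphabet (wrapping around), then convert every letter to lowercase.
"hgOsPel" → "azHlIxe" → "azhlixe".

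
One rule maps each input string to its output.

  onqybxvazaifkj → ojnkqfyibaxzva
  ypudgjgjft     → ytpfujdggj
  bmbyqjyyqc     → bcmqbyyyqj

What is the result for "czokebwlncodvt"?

In each case the input is transformed by: take characters alternately from the front and the back (1st, last, 2nd, 2nd-last, ...).
On "czokebwlncodvt" that produces "ctzvodkoecbnwl".

ctzvodkoecbnwl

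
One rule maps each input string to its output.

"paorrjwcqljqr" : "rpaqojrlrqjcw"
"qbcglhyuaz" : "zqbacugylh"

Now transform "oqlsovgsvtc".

coqtlvssogv

Looking at the pairs, the operation is to swap the first and last characters, then take characters alternately from the front and the back (1st, last, 2nd, 2nd-last, ...).
On "oqlsovgsvtc": the first step gives "cqlsovgsvto", and the second then gives "coqtlvssogv".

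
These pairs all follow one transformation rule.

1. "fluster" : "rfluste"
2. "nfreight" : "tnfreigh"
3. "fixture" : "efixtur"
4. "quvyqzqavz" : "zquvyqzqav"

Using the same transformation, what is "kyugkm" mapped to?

The pattern: move the last character to the front.
So "kyugkm" becomes "mkyugk".

mkyugk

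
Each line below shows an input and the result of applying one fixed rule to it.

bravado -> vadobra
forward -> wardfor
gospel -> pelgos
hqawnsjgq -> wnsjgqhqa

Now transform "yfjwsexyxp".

The pattern: move the first 3 characters to the end (rotate left by 3).
On "yfjwsexyxp" that produces "wsexyxpyfj".

wsexyxpyfj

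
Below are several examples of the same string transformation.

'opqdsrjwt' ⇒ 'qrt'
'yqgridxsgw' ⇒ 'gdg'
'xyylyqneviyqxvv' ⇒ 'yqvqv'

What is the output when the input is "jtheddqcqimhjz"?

hdqh

Looking at the pairs, the operation is to keep one character in every 3, starting at position 3 (positions 3rd, 6th, 9th, ...).
So "jtheddqcqimhjz" becomes "hdqh".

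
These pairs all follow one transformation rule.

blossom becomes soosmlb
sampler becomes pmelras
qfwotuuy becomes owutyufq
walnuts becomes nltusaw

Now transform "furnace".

The transformation: swap each adjacent pair of characters (1↔2, 3↔4, ...), then move the first 2 characters to the end (rotate left by 2).
"furnace" → "ufnrcae" → "nrcaeuf".
(Check on "blossom": → "lbsoosm" → "soosmlb" ✓)

nrcaeuf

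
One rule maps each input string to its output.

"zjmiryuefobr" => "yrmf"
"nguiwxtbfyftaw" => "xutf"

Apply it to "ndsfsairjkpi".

The pattern: keep one character in every 3, starting at position 3 (positions 3rd, 6th, 9th, ...), then sort the characters into reverse alphabetical order.
Applying both steps to "ndsfsairjkpi": "saji", then "sjia".

sjia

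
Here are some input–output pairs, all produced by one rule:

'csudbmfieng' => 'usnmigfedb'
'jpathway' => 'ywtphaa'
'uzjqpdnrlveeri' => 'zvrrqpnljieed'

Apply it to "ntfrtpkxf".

Looking at the pairs, the operation is to delete the first character, then sort the characters into reverse alphabetical order.
Working it through for "ntfrtpkxf": intermediate "tfrtpkxf", final "xttrpkff".

xttrpkff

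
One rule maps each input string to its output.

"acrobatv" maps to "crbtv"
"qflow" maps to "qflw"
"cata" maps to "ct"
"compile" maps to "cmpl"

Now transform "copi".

What's happening: remove every vowel.
So "copi" becomes "cp".

cp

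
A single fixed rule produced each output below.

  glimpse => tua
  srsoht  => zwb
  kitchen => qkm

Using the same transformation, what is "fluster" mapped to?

tam

The rule is to keep every other character starting from the second (positions 2nd, 4th, 6th, ...), then shift every letter 8 places forward in the alphabet (wrapping around).
Applying both steps to "fluster": "lse", then "tam".
(Check on "glimpse": → "lms" → "tua" ✓)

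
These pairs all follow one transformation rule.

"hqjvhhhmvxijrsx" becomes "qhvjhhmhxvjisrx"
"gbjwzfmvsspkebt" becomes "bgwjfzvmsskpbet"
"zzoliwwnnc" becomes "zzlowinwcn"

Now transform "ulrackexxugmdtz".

luarkcxeuxmgtdz

Rule — swap each adjacent pair of characters (1↔2, 3↔4, ...).
So "ulrackexxugmdtz" becomes "luarkcxeuxmgtdz".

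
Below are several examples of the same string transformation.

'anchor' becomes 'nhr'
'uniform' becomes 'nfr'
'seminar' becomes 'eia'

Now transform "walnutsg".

antg

The rule is to keep every other character starting from the second (positions 2nd, 4th, 6th, ...).
Doing the same to "walnutsg": "antg".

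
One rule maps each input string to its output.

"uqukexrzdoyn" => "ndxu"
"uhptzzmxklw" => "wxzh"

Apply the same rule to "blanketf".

Looking at the pairs, the operation is to reverse the string, then keep one character in every 3, starting at position 1 (positions 1st, 4th, 7th, ...).
"blanketf" → "fteknalb" → "fkl".
(Check on "uqukexrzdoyn": → "nyodzrxekuqu" → "ndxu" ✓)

fkl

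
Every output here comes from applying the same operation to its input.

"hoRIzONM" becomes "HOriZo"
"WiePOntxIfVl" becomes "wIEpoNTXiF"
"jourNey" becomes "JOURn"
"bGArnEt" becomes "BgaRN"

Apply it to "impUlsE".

Each output is the input with this applied: delete the last 2 characters, then flip the case of every letter.
Working it through for "impUlsE": intermediate "impUl", final "IMPuL".

IMPuL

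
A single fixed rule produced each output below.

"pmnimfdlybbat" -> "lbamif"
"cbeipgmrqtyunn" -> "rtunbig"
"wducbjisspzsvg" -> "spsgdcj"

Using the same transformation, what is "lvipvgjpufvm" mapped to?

The rule is to keep every other character starting from the second (positions 2nd, 4th, 6th, ...), then move the first 3 characters to the end (rotate left by 3).
On "lvipvgjpufvm": the first step gives "vpgpfm", and the second then gives "pfmvpg".
(Check on "pmnimfdlybbat": → "miflba" → "lbamif" ✓)

pfmvpg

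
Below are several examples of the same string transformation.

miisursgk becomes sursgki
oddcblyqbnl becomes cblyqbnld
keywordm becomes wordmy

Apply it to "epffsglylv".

The pattern: delete the first 2 characters, then move the first character to the end.
"epffsglylv" → "ffsglylv" → "fsglylvf".
(Check on "miisursgk": → "isursgk" → "sursgki" ✓)

fsglylvf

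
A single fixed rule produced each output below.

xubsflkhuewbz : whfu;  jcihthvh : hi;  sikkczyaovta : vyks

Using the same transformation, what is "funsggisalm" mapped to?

Looking at the pairs, the operation is to reverse the string, then keep one character in every 3, starting at position 3 (positions 3rd, 6th, 9th, ...).
For "funsggisalm", step one produces "mlasiggsnuf"; step two turns that into "agn".

agn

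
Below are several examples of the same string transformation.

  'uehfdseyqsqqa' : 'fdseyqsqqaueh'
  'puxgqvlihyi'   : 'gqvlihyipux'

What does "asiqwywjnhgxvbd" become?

Rule — move the first 3 characters to the end (rotate left by 3).
"asiqwywjnhgxvbd" → "qwywjnhgxvbdasi".

qwywjnhgxvbdasi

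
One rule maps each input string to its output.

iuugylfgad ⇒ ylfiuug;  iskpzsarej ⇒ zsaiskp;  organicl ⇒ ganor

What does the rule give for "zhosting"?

ostzh

Each output is the input with this applied: delete the last 3 characters, then move the last 3 characters to the front (rotate right by 3).
So "zhosting" becomes "ostzh".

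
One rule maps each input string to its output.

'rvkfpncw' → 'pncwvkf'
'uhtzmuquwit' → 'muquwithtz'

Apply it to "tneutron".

The pattern: delete the first character, then move the first 3 characters to the end (rotate left by 3).
"tneutron" → "neutron" → "tronneu".

tronneu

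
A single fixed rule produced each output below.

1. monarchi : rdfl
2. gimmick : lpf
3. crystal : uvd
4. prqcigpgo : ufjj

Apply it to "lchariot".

The pattern: keep every other character starting from the second (positions 2nd, 4th, 6th, ...), then shift every letter 3 places forward in the alphabet (wrapping around).
So "lchariot" becomes "fdlw".

fdlw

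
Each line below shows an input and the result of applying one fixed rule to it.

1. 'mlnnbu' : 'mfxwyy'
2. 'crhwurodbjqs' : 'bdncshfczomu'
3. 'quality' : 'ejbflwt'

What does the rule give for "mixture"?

Rule — move the last 2 characters to the front (rotate right by 2), then shift every letter 11 places forward in the alphabet (wrapping around).
Applying that to "mixture" gives "cpxtief".

cpxtief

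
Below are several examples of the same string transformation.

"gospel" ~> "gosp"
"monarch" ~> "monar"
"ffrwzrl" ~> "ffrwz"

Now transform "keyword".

keywo

The transformation: delete the last 2 characters.
Applying that to "keyword" gives "keywo".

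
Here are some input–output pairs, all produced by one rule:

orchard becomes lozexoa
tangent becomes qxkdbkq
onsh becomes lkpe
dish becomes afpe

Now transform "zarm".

The rule is to shift every letter 3 places backward in the alphabet (wrapping around).
So "zarm" becomes "wxoj".

wxoj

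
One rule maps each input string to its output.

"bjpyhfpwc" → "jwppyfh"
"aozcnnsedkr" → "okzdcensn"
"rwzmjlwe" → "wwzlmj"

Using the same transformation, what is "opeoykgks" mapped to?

Rule — take characters alternately from the front and the back (1st, last, 2nd, 2nd-last, ...), then delete the first 2 characters.
"opeoykgks" → "ospkegoky" → "pkegoky".

pkegoky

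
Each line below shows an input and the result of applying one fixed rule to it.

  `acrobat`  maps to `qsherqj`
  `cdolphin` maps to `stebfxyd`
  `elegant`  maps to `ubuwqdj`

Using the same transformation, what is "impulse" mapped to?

ycfkbiu

In each case the input is transformed by: shift every letter 10 places backward in the alphabet (wrapping around).
For "impulse" the result is "ycfkbiu".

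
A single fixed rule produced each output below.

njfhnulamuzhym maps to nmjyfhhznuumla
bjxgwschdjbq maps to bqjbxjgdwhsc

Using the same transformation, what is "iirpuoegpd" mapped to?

idiprgpeuo

In each case the input is transformed by: take characters alternately from the front and the back (1st, last, 2nd, 2nd-last, ...).
For "iirpuoegpd" the result is "idiprgpeuo".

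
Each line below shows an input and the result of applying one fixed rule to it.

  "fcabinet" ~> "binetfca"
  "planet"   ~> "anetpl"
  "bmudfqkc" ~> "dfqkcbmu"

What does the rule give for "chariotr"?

The pattern: move the last character to the front, then swap the front and back halves of the string.
On "chariotr": the first step gives "rchariot", and the second then gives "riotrcha".

riotrcha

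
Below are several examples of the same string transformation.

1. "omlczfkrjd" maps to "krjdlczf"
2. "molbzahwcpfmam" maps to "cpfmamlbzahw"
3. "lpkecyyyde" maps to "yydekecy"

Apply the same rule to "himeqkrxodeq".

xodeqmeqkr

The rule is to delete the first 2 characters, then swap the front and back halves of the string.
So "himeqkrxodeq" becomes "xodeqmeqkr".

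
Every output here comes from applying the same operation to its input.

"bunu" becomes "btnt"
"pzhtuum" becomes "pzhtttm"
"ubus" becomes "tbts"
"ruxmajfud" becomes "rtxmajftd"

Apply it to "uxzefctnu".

Rule — replace every "u" with "t".
"uxzefctnu" → "txzefctnt".

txzefctnt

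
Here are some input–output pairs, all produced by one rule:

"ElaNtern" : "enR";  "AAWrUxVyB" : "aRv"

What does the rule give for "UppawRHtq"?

Looking at the pairs, the operation is to flip the case of every letter, then keep one character in every 3, starting at position 1 (positions 1st, 4th, 7th, ...).
Applying that to "UppawRHtq" gives "uAh".

uAh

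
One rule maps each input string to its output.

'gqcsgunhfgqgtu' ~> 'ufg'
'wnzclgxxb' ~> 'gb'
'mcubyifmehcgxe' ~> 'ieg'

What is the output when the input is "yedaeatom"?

The pattern: keep one character in every 3, starting at position 3 (positions 3rd, 6th, 9th, ...), then delete the first character.
Applying both steps to "yedaeatom": "dam", then "am".

am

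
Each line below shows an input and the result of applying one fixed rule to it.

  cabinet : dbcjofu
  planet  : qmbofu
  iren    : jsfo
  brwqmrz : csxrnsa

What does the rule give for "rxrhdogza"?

sysiephab

Each output is the input with this applied: shift every letter 1 place forward in the alphabet (wrapping around).
"rxrhdogza" → "sysiephab".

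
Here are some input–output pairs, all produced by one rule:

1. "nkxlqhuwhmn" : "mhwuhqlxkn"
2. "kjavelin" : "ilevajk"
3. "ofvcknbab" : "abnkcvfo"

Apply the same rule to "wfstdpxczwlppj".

pplwzcxpdtsfw

Each output is the input with this applied: reverse the string, then delete the first character.
Starting from "wfstdpxczwlppj": after the first operation, "jpplwzcxpdtsfw"; after the second, "pplwzcxpdtsfw".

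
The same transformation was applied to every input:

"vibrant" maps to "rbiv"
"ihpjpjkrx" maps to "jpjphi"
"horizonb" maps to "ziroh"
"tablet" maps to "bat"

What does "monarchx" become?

ranom

What's happening: reverse the string, then delete the first 3 characters.
Starting from "monarchx": after the first operation, "xhcranom"; after the second, "ranom".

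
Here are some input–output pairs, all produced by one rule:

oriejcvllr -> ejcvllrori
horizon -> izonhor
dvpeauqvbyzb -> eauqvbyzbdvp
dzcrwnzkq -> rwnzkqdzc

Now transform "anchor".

horanc

What's happening: move the first 3 characters to the end (rotate left by 3).
"anchor" → "horanc".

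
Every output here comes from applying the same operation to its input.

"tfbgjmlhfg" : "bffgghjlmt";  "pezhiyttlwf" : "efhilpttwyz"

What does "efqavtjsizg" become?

Looking at the pairs, the operation is to sort the characters into alphabetical order.
Applying that to "efqavtjsizg" gives "aefgijqstvz".

aefgijqstvz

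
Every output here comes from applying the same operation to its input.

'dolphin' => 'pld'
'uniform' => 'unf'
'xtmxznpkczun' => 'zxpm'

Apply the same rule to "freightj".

The pattern: sort the characters into reverse alphabetical order, then keep one character in every 3, starting at position 1 (positions 1st, 4th, 7th, ...).
"freightj" → "tif".
(Check on "uniform": → "uronmif" → "unf" ✓)

tif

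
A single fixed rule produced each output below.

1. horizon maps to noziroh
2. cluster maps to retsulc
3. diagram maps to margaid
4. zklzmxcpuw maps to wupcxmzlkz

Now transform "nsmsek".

The rule is to reverse the string.
Doing the same to "nsmsek": "kesmsn".

kesmsn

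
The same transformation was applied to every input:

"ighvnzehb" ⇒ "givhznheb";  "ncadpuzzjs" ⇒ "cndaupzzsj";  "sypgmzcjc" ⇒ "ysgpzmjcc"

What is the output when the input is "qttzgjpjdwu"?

Rule — swap each adjacent pair of characters (1↔2, 3↔4, ...).
Doing the same to "qttzgjpjdwu": "tqztjgjpwdu".

tqztjgjpwdu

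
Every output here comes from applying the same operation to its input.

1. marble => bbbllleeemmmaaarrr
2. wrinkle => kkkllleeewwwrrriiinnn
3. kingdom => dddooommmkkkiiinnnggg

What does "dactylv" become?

yyylllvvvdddaaacccttt

Looking at the pairs, the operation is to move the last 3 characters to the front (rotate right by 3), then repeat every character 3 times.
For "dactylv", step one produces "ylvdact"; step two turns that into "yyylllvvvdddaaacccttt".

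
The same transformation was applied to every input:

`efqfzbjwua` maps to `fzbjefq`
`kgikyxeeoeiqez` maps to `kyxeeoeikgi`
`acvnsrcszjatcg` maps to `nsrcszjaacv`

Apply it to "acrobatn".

The pattern: delete the last 3 characters, then move the first 3 characters to the end (rotate left by 3).
Applying that to "acrobatn" gives "obacr".
(Check on "kgikyxeeoeiqez": → "kgikyxeeoei" → "kyxeeoeikgi" ✓)

obacr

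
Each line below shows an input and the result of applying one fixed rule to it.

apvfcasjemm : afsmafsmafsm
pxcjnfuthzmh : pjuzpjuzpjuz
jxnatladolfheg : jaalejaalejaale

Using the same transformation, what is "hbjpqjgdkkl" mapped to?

The rule is to keep one character in every 3, starting at position 1 (positions 1st, 4th, 7th, ...), then write the whole string 3 times in a row.
For "hbjpqjgdkkl", step one produces "hpgk"; step two turns that into "hpgkhpgkhpgk".

hpgkhpgkhpgk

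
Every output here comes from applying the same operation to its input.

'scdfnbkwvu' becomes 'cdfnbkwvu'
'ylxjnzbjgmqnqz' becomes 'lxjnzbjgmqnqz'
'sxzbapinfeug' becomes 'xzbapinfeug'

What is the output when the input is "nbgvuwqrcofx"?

Rule — delete the first character.
For "nbgvuwqrcofx" the result is "bgvuwqrcofx".

bgvuwqrcofx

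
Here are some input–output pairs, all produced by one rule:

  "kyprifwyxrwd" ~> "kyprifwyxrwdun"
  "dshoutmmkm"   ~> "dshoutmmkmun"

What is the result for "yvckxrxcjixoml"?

yvckxrxcjixomlun

The rule is to append "un".
For "yvckxrxcjixoml" the result is "yvckxrxcjixomlun".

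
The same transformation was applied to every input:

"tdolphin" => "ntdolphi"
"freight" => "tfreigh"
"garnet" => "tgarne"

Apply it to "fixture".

efixtur

What's happening: move the last character to the front.
Doing the same to "fixture": "efixtur".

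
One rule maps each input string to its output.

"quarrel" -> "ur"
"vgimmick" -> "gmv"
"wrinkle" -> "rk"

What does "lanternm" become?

Looking at the pairs, the operation is to swap the first and last characters, then keep one character in every 3, starting at position 2 (positions 2nd, 5th, 8th, ...).
Doing the same to "lanternm": "ael".
(Check on "wrinkle": → "erinklw" → "rk" ✓)

ael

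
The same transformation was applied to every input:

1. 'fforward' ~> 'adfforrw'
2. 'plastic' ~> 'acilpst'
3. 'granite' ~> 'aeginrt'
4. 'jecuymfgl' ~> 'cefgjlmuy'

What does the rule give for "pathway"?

Rule — sort the characters into alphabetical order.
On "pathway" that produces "aahptwy".

aahptwy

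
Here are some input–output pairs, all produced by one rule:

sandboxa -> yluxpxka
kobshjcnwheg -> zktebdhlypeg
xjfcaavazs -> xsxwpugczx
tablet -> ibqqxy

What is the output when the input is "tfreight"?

The pattern: swap the front and back halves of the string, then shift every letter 3 places backward in the alphabet (wrapping around).
Starting from "tfreight": after the first operation, "ighttfre"; after the second, "fdeqqcob".

fdeqqcob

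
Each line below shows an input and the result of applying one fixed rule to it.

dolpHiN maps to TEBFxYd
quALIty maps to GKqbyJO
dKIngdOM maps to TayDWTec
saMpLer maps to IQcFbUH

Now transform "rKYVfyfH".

Looking at the pairs, the operation is to flip the case of every letter, then shift every letter 10 places backward in the alphabet (wrapping around).
On "rKYVfyfH" that produces "HaolVOVx".

HaolVOVx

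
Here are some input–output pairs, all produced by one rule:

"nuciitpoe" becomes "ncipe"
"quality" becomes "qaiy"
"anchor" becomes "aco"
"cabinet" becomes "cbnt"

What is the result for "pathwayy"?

ptwy

What's happening: keep every other character starting from the first (positions 1st, 3rd, 5th, ...).
On "pathwayy" that produces "ptwy".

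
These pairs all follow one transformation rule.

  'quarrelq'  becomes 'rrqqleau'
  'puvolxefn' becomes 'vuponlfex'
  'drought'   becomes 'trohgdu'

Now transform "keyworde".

The rule is to sort the characters into reverse alphabetical order, then move the first character to the end.
Starting from "keyworde": after the first operation, "ywrokeed"; after the second, "wrokeedy".

wrokeedy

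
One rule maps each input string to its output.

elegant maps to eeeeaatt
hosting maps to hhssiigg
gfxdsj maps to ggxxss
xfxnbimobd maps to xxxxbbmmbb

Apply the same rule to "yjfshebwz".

yyffhhbbzz

In each case the input is transformed by: keep every other character starting from the first (positions 1st, 3rd, 5th, ...), then double every character.
Applying both steps to "yjfshebwz": "yfhbz", then "yyffhhbbzz".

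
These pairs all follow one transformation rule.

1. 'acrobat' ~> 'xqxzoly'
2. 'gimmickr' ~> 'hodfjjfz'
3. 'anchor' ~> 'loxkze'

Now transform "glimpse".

pbdifjm

The pattern: move the last 2 characters to the front (rotate right by 2), then shift every letter 3 places backward in the alphabet (wrapping around).
Working it through for "glimpse": intermediate "seglimp", final "pbdifjm".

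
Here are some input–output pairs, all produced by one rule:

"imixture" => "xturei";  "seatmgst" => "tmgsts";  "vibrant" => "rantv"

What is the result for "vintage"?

The transformation: move the first 3 characters to the end (rotate left by 3), then delete the last 2 characters.
So "vintage" becomes "tagev".
(Check on "seatmgst": → "tmgstsea" → "tmgsts" ✓)

tagev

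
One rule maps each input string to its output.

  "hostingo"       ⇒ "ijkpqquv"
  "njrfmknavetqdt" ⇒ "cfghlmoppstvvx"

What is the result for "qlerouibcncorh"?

The pattern: shift every letter 2 places forward in the alphabet (wrapping around), then sort the characters into alphabetical order.
Applying that to "qlerouibcncorh" gives "deegjknpqqsttw".
(Check on "njrfmknavetqdt": → "plthompcxgvsfv" → "cfghlmoppstvvx" ✓)

deegjknpqqsttw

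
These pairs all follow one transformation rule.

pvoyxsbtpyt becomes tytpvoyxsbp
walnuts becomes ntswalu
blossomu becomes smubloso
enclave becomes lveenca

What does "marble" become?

rlemab

What's happening: move the last 3 characters to the front (rotate right by 3), then swap the first and last characters.
"marble" → "blemar" → "rlemab".
(Check on "walnuts": → "utswaln" → "ntswalu" ✓)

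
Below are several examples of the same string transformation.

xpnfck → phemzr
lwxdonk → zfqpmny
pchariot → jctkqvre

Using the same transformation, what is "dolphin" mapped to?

nrjkpfq

Each output is the input with this applied: move the first 2 characters to the end (rotate left by 2), then shift every letter 2 places forward in the alphabet (wrapping around).
Working it through for "dolphin": intermediate "lphindo", final "nrjkpfq".
(Check on "xpnfck": → "nfckxp" → "phemzr" ✓)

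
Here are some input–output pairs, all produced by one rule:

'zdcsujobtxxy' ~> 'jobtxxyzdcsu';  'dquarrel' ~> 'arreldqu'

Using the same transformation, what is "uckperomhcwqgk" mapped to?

omhcwqgkuckper

What's happening: swap the front and back halves of the string, then move the last character to the front.
Applying both steps to "uckperomhcwqgk": "mhcwqgkuckpero", then "omhcwqgkuckper".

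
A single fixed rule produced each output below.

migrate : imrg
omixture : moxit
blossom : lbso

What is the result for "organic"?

The rule is to delete the last 3 characters, then swap each adjacent pair of characters (1↔2, 3↔4, ...).
On "organic": the first step gives "orga", and the second then gives "roag".

roag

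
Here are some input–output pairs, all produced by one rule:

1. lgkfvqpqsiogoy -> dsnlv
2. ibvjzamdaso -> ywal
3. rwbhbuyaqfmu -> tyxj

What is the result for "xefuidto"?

bfl

The pattern: keep one character in every 3, starting at position 2 (positions 2nd, 5th, 8th, ...), then shift every letter 3 places backward in the alphabet (wrapping around).
On "xefuidto": the first step gives "eio", and the second then gives "bfl".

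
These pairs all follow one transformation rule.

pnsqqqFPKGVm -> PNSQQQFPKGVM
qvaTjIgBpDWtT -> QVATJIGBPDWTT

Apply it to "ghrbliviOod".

GHRBLIVIOOD

Rule — convert every letter to uppercase.
On "ghrbliviOod" that produces "GHRBLIVIOOD".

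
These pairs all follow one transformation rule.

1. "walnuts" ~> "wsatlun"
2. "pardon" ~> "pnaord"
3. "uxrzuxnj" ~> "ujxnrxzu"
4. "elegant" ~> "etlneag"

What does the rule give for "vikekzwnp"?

vpinkwezk

Looking at the pairs, the operation is to take characters alternately from the front and the back (1st, last, 2nd, 2nd-last, ...).
Applying that to "vikekzwnp" gives "vpinkwezk".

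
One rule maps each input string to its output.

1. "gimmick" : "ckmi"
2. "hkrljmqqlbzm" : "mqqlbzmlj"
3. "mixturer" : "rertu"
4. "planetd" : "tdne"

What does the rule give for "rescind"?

What's happening: delete the first 3 characters, then move the first 2 characters to the end (rotate left by 2).
For "rescind" the result is "ndci".

ndci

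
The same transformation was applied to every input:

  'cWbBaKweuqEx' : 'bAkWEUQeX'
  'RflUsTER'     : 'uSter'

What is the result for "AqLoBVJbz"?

ObvjBZ

The pattern: flip the case of every letter, then delete the first 3 characters.
Working it through for "AqLoBVJbz": intermediate "aQlObvjBZ", final "ObvjBZ".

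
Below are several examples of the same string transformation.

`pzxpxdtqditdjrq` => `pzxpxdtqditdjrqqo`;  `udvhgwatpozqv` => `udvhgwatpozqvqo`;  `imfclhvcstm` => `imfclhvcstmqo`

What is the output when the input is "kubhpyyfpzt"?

kubhpyyfpztqo

The transformation: append "qo".
"kubhpyyfpzt" → "kubhpyyfpztqo".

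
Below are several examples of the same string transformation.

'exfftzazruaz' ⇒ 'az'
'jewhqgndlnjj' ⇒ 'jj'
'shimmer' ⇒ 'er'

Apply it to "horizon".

What's happening: keep only the last 2 characters.
On "horizon" that produces "on".

on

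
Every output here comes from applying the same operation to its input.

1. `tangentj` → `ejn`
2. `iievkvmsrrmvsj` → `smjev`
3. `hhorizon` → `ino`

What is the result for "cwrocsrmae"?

Each output is the input with this applied: swap the front and back halves of the string, then keep one character in every 3, starting at position 1 (positions 1st, 4th, 7th, ...).
Applying both steps to "cwrocsrmae": "srmaecwroc", then "sawc".

sawc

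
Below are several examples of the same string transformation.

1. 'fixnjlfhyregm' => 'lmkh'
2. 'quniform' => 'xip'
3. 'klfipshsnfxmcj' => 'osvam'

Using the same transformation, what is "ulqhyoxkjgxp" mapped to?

obna

In each case the input is transformed by: keep one character in every 3, starting at position 2 (positions 2nd, 5th, 8th, ...), then shift every letter 3 places forward in the alphabet (wrapping around).
Starting from "ulqhyoxkjgxp": after the first operation, "lykx"; after the second, "obna".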